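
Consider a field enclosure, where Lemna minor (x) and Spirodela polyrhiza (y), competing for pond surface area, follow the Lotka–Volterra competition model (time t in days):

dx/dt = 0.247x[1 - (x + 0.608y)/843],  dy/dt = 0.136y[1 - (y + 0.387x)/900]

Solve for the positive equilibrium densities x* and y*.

Setting both brackets to zero gives the nullclines x + 0.608y = 843 and 0.387x + y = 900.
Substituting y = 900 - 0.387x into the first: x(1 - 0.608·0.387) = 843 - 0.608·900.
So x* = 296/0.765 = 387, and then y* = 900 - 0.387·387 = 750.

x* ≈ 387, y* ≈ 750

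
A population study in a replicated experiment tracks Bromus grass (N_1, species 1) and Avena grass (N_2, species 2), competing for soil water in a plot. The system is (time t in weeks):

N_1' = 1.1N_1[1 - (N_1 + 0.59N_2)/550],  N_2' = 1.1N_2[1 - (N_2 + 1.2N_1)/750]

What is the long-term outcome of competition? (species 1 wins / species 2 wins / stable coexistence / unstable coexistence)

stable coexistence

Compare the nullcline intercepts: K1/α12 = 550/0.59 = 932 > K2 = 750; K2/α21 = 750/1.2 = 625 > K1 = 550.
Since both inequalities hold, each species can invade when rare, so the interior equilibrium is stable.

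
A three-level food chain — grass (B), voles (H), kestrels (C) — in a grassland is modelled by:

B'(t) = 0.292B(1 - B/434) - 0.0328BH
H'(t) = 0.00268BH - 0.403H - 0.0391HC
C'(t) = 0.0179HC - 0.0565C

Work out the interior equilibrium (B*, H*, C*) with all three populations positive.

From dC/dt = 0: 0.0179H* = 0.0565, so H* = 3.16.
From dB/dt = 0: 0.292(1 - B*/434) = 0.0328·3.16, giving B* = 434·(1 - 0.355) = 280.
From dH/dt = 0: 0.00268·280 - 0.403 = 0.0391C*, so C* = 0.348/0.0391 = 8.89.

B* ≈ 280, H* ≈ 3.16, C* ≈ 8.89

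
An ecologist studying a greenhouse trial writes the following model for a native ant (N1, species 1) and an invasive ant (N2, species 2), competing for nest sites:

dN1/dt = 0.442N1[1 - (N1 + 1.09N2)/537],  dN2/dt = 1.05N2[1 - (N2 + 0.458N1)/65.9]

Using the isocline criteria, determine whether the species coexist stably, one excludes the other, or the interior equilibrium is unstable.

Compare the nullcline intercepts: K1/α12 = 537/1.09 = 493 > K2 = 65.9; K2/α21 = 65.9/0.458 = 144 < K1 = 537.
Since the inequalities point opposite ways, species 1 can invade but species 2 cannot.

species 1 excludes species 2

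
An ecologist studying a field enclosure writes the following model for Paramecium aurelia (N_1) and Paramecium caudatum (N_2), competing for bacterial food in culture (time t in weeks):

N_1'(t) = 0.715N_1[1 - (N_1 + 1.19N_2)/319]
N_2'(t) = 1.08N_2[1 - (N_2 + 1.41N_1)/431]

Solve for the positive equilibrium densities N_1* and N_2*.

N_1* ≈ 286, N_2* ≈ 27.7

Setting both brackets to zero gives the nullclines N_1 + 1.19N_2 = 319 and 1.41N_1 + N_2 = 431.
Substituting N_2 = 431 - 1.41N_1 into the first: N_1(1 - 1.19·1.41) = 319 - 1.19·431.
So N_1* = -194/-0.678 = 286, and then N_2* = 431 - 1.41·286 = 27.7.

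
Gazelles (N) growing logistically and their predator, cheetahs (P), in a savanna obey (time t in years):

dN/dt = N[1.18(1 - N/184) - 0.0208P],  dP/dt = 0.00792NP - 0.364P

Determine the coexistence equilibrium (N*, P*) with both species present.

From dP/dt = 0 with P > 0: 0.00792N* = 0.364, so N* = 46.
Substitute into dN/dt = 0: 1.18(1 - 46/184) = 0.0208P*.
The bracket is 0.75, giving P* = 0.885/0.0208 = 42.6.

N* ≈ 46, P* ≈ 42.6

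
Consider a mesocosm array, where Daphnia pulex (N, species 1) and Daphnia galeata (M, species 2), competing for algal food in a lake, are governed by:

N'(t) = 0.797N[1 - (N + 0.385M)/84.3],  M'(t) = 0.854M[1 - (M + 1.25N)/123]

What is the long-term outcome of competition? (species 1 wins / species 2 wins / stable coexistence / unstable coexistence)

Compare the nullcline intercepts: K1/α12 = 84.3/0.385 = 219 > K2 = 123; K2/α21 = 123/1.25 = 98.4 > K1 = 84.3.
Since both inequalities hold, each species can invade when rare, so the interior equilibrium is stable.

stable coexistence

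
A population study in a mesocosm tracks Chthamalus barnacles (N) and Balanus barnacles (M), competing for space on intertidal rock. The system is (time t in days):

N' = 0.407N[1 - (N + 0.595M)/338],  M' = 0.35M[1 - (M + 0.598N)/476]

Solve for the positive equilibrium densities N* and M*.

Setting both brackets to zero gives the nullclines N + 0.595M = 338 and 0.598N + M = 476.
Substituting M = 476 - 0.598N into the first: N(1 - 0.595·0.598) = 338 - 0.595·476.
So N* = 54.8/0.644 = 85, and then M* = 476 - 0.598·85 = 425.

N* ≈ 85, M* ≈ 425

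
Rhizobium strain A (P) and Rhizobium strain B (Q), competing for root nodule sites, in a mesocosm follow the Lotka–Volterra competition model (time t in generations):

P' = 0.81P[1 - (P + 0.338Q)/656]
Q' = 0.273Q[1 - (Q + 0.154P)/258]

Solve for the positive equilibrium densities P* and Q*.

Setting both brackets to zero gives the nullclines P + 0.338Q = 656 and 0.154P + Q = 258.
Substituting Q = 258 - 0.154P into the first: P(1 - 0.338·0.154) = 656 - 0.338·258.
So P* = 569/0.948 = 600, and then Q* = 258 - 0.154·600 = 166.

P* ≈ 600, Q* ≈ 166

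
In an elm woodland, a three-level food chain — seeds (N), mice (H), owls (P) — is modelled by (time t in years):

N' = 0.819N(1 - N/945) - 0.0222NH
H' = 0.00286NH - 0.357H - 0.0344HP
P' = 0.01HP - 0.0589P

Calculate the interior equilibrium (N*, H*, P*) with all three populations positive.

N* ≈ 794, H* ≈ 5.89, P* ≈ 55.6

From dP/dt = 0: 0.01H* = 0.0589, so H* = 5.89.
From dN/dt = 0: 0.819(1 - N*/945) = 0.0222·5.89, giving N* = 945·(1 - 0.16) = 794.
From dH/dt = 0: 0.00286·794 - 0.357 = 0.0344P*, so P* = 1.91/0.0344 = 55.6.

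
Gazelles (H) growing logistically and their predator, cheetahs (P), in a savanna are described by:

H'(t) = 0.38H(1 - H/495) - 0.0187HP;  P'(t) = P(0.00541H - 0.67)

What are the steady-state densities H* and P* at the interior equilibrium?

H* ≈ 124, P* ≈ 15.2

From dP/dt = 0 with P > 0: 0.00541H* = 0.67, so H* = 124.
Substitute into dH/dt = 0: 0.38(1 - 124/495) = 0.0187P*.
The bracket is 0.75, giving P* = 0.285/0.0187 = 15.2.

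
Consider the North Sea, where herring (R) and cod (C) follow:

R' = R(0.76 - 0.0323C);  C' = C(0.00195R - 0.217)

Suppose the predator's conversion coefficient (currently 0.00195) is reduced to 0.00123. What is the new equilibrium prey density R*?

R* ≈ 176

At the interior fixed point, setting dC/dt = 0 with C > 0 fixes R* = (predator death rate)/(RC coefficient) — independent of the other coefficients.
With the change, R* = 0.217/0.00123 = 176; it rises from 111.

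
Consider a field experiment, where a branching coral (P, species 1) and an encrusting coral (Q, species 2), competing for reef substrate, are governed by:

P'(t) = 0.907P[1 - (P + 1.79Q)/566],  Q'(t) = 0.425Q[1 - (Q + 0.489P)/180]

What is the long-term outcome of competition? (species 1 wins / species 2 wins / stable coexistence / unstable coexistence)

species 1 excludes species 2

Compare the nullcline intercepts: K1/α12 = 566/1.79 = 316 > K2 = 180; K2/α21 = 180/0.489 = 368 < K1 = 566.
Since the inequalities point opposite ways, species 1 can invade but species 2 cannot.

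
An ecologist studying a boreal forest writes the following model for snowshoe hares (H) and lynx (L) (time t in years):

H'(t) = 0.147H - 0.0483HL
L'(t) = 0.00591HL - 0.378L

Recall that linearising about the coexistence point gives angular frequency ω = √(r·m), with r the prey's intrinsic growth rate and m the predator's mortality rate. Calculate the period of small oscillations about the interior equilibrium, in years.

Here r = 0.147 and m = 0.378, so r·m = 0.0556.
ω = √0.0556 = 0.236 per year, hence T = 2π/ω ≈ 26.7 years.

T ≈ 26.7 years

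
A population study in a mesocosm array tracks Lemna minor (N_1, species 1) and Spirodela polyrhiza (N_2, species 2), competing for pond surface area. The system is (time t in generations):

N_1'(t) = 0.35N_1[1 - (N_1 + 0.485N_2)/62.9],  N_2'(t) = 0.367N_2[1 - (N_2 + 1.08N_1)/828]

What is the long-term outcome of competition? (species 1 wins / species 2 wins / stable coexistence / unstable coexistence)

Compare the nullcline intercepts: K1/α12 = 62.9/0.485 = 130 < K2 = 828; K2/α21 = 828/1.08 = 767 > K1 = 62.9.
Since the inequalities point opposite ways, species 2 can invade but species 1 cannot.

species 2 excludes species 1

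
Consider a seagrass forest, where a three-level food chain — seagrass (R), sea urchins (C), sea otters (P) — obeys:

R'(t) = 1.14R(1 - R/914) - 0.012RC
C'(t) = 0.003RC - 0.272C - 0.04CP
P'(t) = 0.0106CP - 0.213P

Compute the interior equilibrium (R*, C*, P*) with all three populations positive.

From dP/dt = 0: 0.0106C* = 0.213, so C* = 20.1.
From dR/dt = 0: 1.14(1 - R*/914) = 0.012·20.1, giving R* = 914·(1 - 0.212) = 721.
From dC/dt = 0: 0.003·721 - 0.272 = 0.04P*, so P* = 1.89/0.04 = 47.3.

R* ≈ 721, C* ≈ 20.1, P* ≈ 47.3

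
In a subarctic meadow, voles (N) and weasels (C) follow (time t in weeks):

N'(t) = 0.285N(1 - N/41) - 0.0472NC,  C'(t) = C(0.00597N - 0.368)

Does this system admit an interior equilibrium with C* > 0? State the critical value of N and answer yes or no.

Threshold N = 61.6; K < 61.6, so no, the predator goes extinct.

The predator equation gives dC/dt > 0 only when N > 0.368/0.00597 = 61.6.
Without the predator, N → K = 41. Since 41 < 61.6, the predator cannot invade.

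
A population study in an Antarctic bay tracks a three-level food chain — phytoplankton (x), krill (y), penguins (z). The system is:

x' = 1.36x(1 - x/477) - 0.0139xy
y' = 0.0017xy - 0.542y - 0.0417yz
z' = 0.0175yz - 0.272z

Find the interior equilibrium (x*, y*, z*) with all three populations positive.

x* ≈ 401, y* ≈ 15.5, z* ≈ 3.36

From dz/dt = 0: 0.0175y* = 0.272, so y* = 15.5.
From dx/dt = 0: 1.36(1 - x*/477) = 0.0139·15.5, giving x* = 477·(1 - 0.159) = 401.
From dy/dt = 0: 0.0017·401 - 0.542 = 0.0417z*, so z* = 0.14/0.0417 = 3.36.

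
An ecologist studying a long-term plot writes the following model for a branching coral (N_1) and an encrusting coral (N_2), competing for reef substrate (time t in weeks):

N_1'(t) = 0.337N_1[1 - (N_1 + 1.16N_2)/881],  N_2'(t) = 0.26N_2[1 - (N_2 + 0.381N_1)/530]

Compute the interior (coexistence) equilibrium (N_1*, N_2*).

N_1* ≈ 477, N_2* ≈ 348

Setting both brackets to zero gives the nullclines N_1 + 1.16N_2 = 881 and 0.381N_1 + N_2 = 530.
Substituting N_2 = 530 - 0.381N_1 into the first: N_1(1 - 1.16·0.381) = 881 - 1.16·530.
So N_1* = 266/0.558 = 477, and then N_2* = 530 - 0.381·477 = 348.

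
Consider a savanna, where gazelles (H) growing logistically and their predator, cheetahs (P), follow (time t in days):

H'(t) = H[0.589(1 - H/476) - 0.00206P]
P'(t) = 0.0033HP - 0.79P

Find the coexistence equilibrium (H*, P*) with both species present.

From dP/dt = 0 with P > 0: 0.0033H* = 0.79, so H* = 239.
Substitute into dH/dt = 0: 0.589(1 - 239/476) = 0.00206P*.
The bracket is 0.497, giving P* = 0.293/0.00206 = 142.

H* ≈ 239, P* ≈ 142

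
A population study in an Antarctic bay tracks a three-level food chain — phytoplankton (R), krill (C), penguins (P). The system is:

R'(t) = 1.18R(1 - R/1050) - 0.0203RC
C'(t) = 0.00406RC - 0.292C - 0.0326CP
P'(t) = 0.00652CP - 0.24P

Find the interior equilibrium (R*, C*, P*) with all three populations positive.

From dP/dt = 0: 0.00652C* = 0.24, so C* = 36.8.
From dR/dt = 0: 1.18(1 - R*/1050) = 0.0203·36.8, giving R* = 1050·(1 - 0.633) = 385.
From dC/dt = 0: 0.00406·385 - 0.292 = 0.0326P*, so P* = 1.27/0.0326 = 39.

R* ≈ 385, C* ≈ 36.8, P* ≈ 39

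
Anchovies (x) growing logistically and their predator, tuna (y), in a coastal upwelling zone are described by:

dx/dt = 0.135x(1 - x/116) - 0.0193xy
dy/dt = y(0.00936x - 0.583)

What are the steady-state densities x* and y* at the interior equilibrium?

x* ≈ 62.3, y* ≈ 3.24

From dy/dt = 0 with y > 0: 0.00936x* = 0.583, so x* = 62.3.
Substitute into dx/dt = 0: 0.135(1 - 62.3/116) = 0.0193y*.
The bracket is 0.463, giving y* = 0.0625/0.0193 = 3.24.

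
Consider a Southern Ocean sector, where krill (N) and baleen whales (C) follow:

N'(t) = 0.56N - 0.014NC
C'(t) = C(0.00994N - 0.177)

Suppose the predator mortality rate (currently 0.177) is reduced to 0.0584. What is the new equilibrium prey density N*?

At the interior fixed point, setting dC/dt = 0 with C > 0 fixes N* = (predator death rate)/(NC coefficient) — independent of the other coefficients.
With the change, N* = 0.0584/0.00994 = 5.88; it falls from 17.8.

N* ≈ 5.88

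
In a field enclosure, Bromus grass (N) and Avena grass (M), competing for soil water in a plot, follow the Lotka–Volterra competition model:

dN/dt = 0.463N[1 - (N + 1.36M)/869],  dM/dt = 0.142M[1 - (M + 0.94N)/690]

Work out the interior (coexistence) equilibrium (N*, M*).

N* ≈ 249, M* ≈ 456

Setting both brackets to zero gives the nullclines N + 1.36M = 869 and 0.94N + M = 690.
Substituting M = 690 - 0.94N into the first: N(1 - 1.36·0.94) = 869 - 1.36·690.
So N* = -69.4/-0.278 = 249, and then M* = 690 - 0.94·249 = 456.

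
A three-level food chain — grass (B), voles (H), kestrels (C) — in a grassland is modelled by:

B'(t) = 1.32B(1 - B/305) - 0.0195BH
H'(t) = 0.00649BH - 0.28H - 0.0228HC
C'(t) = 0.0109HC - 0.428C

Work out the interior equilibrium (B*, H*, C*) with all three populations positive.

B* ≈ 128, H* ≈ 39.3, C* ≈ 24.2

From dC/dt = 0: 0.0109H* = 0.428, so H* = 39.3.
From dB/dt = 0: 1.32(1 - B*/305) = 0.0195·39.3, giving B* = 305·(1 - 0.58) = 128.
From dH/dt = 0: 0.00649·128 - 0.28 = 0.0228C*, so C* = 0.551/0.0228 = 24.2.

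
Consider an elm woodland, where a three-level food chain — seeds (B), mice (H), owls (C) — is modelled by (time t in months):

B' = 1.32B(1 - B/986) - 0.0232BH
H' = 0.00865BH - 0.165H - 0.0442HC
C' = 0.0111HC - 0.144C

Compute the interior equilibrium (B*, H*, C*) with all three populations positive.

B* ≈ 761, H* ≈ 13, C* ≈ 145

From dC/dt = 0: 0.0111H* = 0.144, so H* = 13.
From dB/dt = 0: 1.32(1 - B*/986) = 0.0232·13, giving B* = 986·(1 - 0.228) = 761.
From dH/dt = 0: 0.00865·761 - 0.165 = 0.0442C*, so C* = 6.42/0.0442 = 145.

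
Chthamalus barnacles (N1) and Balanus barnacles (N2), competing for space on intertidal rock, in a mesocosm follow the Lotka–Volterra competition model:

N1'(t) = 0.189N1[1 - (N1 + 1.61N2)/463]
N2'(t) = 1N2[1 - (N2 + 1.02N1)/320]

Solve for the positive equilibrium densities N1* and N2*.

Setting both brackets to zero gives the nullclines N1 + 1.61N2 = 463 and 1.02N1 + N2 = 320.
Substituting N2 = 320 - 1.02N1 into the first: N1(1 - 1.61·1.02) = 463 - 1.61·320.
So N1* = -52.2/-0.642 = 81.3, and then N2* = 320 - 1.02·81.3 = 237.

N1* ≈ 81.3, N2* ≈ 237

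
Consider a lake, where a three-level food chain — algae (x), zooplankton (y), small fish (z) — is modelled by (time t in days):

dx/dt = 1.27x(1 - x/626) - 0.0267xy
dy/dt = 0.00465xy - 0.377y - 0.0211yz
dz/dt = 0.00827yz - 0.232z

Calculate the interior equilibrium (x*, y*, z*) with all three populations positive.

From dz/dt = 0: 0.00827y* = 0.232, so y* = 28.1.
From dx/dt = 0: 1.27(1 - x*/626) = 0.0267·28.1, giving x* = 626·(1 - 0.59) = 257.
From dy/dt = 0: 0.00465·257 - 0.377 = 0.0211z*, so z* = 0.817/0.0211 = 38.7.

x* ≈ 257, y* ≈ 28.1, z* ≈ 38.7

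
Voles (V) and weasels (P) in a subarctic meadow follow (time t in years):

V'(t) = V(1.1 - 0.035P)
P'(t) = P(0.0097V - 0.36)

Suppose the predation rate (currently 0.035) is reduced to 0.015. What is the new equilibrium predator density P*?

At the interior fixed point, setting dV/dt = 0 with V > 0 fixes P* = (prey growth rate)/(VP coefficient) — independent of the other coefficients.
With the change, P* = 1.1/0.015 = 73.3; it rises from 31.4.

P* ≈ 73.3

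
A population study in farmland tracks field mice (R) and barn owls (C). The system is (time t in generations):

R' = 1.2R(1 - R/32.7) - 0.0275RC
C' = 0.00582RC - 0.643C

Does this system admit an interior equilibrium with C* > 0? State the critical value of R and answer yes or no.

Threshold R = 110; K < 110, so no, the predator goes extinct.

The predator equation gives dC/dt > 0 only when R > 0.643/0.00582 = 110.
Without the predator, R → K = 32.7. Since 32.7 < 110, the predator cannot invade.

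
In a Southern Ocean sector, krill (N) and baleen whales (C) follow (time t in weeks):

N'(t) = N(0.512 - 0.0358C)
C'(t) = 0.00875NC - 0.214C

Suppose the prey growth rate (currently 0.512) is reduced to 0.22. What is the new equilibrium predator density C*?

C* ≈ 6.15

At the interior fixed point, setting dN/dt = 0 with N > 0 fixes C* = (prey growth rate)/(NC coefficient) — independent of the other coefficients.
With the change, C* = 0.22/0.0358 = 6.15; it falls from 14.3.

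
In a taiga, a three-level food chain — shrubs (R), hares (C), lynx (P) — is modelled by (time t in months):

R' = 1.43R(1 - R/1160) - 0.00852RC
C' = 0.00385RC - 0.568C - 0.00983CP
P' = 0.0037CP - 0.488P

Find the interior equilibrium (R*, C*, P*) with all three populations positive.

R* ≈ 248, C* ≈ 132, P* ≈ 39.5

From dP/dt = 0: 0.0037C* = 0.488, so C* = 132.
From dR/dt = 0: 1.43(1 - R*/1160) = 0.00852·132, giving R* = 1160·(1 - 0.786) = 248.
From dC/dt = 0: 0.00385·248 - 0.568 = 0.00983P*, so P* = 0.389/0.00983 = 39.5.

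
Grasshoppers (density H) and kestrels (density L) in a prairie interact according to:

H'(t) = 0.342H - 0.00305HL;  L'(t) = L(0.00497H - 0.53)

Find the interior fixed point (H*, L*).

H* ≈ 107, L* ≈ 112

Set dL/dt = 0 with L > 0: 0.00497H - 0.53 = 0, so H* = 0.53/0.00497 = 107.
Set dH/dt = 0 with H > 0: 0.342 - 0.00305L = 0, so L* = 0.342/0.00305 = 112.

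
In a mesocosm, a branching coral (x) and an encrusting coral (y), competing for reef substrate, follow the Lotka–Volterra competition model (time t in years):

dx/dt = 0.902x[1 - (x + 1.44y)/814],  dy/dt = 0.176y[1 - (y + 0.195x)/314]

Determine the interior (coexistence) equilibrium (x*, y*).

Setting both brackets to zero gives the nullclines x + 1.44y = 814 and 0.195x + y = 314.
Substituting y = 314 - 0.195x into the first: x(1 - 1.44·0.195) = 814 - 1.44·314.
So x* = 362/0.719 = 503, and then y* = 314 - 0.195·503 = 216.

x* ≈ 503, y* ≈ 216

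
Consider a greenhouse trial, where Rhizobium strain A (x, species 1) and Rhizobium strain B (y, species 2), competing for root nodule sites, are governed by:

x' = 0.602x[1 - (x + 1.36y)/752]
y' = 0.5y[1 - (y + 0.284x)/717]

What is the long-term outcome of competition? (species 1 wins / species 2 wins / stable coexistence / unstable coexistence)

species 2 excludes species 1

Compare the nullcline intercepts: K1/α12 = 752/1.36 = 553 < K2 = 717; K2/α21 = 717/0.284 = 2520 > K1 = 752.
Since the inequalities point opposite ways, species 2 can invade but species 1 cannot.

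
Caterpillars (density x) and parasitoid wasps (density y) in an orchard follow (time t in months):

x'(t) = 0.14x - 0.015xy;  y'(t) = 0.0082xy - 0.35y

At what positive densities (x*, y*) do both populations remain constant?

Set dy/dt = 0 with y > 0: 0.0082x - 0.35 = 0, so x* = 0.35/0.0082 = 42.7.
Set dx/dt = 0 with x > 0: 0.14 - 0.015y = 0, so y* = 0.14/0.015 = 9.33.

x* ≈ 42.7, y* ≈ 9.33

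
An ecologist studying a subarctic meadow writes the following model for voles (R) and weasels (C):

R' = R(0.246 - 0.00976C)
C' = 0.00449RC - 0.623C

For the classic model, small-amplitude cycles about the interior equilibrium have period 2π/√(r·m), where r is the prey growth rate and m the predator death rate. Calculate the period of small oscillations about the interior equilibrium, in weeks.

T ≈ 16 weeks

Here r = 0.246 and m = 0.623, so r·m = 0.153.
ω = √0.153 = 0.391 per week, hence T = 2π/ω ≈ 16 weeks.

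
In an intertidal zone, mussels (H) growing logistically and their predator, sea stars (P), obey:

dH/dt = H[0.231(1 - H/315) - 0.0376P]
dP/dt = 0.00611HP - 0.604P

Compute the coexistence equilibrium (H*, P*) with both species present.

H* ≈ 98.9, P* ≈ 4.22

From dP/dt = 0 with P > 0: 0.00611H* = 0.604, so H* = 98.9.
Substitute into dH/dt = 0: 0.231(1 - 98.9/315) = 0.0376P*.
The bracket is 0.686, giving P* = 0.159/0.0376 = 4.22.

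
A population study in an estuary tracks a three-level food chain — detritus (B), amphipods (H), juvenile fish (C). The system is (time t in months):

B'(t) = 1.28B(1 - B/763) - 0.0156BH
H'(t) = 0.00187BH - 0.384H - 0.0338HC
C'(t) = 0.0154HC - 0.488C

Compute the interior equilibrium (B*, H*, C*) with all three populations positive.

From dC/dt = 0: 0.0154H* = 0.488, so H* = 31.7.
From dB/dt = 0: 1.28(1 - B*/763) = 0.0156·31.7, giving B* = 763·(1 - 0.386) = 468.
From dH/dt = 0: 0.00187·468 - 0.384 = 0.0338C*, so C* = 0.492/0.0338 = 14.5.

B* ≈ 468, H* ≈ 31.7, C* ≈ 14.5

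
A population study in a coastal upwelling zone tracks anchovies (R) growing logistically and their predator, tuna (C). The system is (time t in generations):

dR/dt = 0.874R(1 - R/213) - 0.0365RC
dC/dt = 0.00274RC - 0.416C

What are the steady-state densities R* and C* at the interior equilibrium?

From dC/dt = 0 with C > 0: 0.00274R* = 0.416, so R* = 152.
Substitute into dR/dt = 0: 0.874(1 - 152/213) = 0.0365C*.
The bracket is 0.287, giving C* = 0.251/0.0365 = 6.88.

R* ≈ 152, C* ≈ 6.88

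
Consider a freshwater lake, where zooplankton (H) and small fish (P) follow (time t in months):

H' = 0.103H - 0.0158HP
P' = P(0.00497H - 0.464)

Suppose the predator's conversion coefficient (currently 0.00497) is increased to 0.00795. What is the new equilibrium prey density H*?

H* ≈ 58.4

At the interior fixed point, setting dP/dt = 0 with P > 0 fixes H* = (predator death rate)/(HP coefficient) — independent of the other coefficients.
With the change, H* = 0.464/0.00795 = 58.4; it falls from 93.4.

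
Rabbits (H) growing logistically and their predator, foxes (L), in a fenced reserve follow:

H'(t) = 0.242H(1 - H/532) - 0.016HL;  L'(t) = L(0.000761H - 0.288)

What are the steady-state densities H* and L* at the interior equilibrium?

H* ≈ 378, L* ≈ 4.37

From dL/dt = 0 with L > 0: 0.000761H* = 0.288, so H* = 378.
Substitute into dH/dt = 0: 0.242(1 - 378/532) = 0.016L*.
The bracket is 0.289, giving L* = 0.0698/0.016 = 4.37.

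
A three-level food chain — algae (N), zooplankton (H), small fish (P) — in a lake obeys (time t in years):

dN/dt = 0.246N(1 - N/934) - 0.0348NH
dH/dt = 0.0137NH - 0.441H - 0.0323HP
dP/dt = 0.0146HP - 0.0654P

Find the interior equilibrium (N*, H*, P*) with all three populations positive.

From dP/dt = 0: 0.0146H* = 0.0654, so H* = 4.48.
From dN/dt = 0: 0.246(1 - N*/934) = 0.0348·4.48, giving N* = 934·(1 - 0.634) = 342.
From dH/dt = 0: 0.0137·342 - 0.441 = 0.0323P*, so P* = 4.25/0.0323 = 131.

N* ≈ 342, H* ≈ 4.48, P* ≈ 131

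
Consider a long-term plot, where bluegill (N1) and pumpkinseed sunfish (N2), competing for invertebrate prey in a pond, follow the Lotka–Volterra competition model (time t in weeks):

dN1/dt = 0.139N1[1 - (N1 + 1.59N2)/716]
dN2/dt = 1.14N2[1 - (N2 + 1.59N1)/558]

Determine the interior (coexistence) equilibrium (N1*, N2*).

Setting both brackets to zero gives the nullclines N1 + 1.59N2 = 716 and 1.59N1 + N2 = 558.
Substituting N2 = 558 - 1.59N1 into the first: N1(1 - 1.59·1.59) = 716 - 1.59·558.
So N1* = -171/-1.53 = 112, and then N2* = 558 - 1.59·112 = 380.

N1* ≈ 112, N2* ≈ 380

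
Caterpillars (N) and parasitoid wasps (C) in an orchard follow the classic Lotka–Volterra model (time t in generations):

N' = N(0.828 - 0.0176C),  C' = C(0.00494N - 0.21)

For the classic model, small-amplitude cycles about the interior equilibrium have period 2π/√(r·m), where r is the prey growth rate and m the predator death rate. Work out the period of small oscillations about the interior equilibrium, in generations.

Here r = 0.828 and m = 0.21, so r·m = 0.174.
ω = √0.174 = 0.417 per generation, hence T = 2π/ω ≈ 15.1 generations.

T ≈ 15.1 generations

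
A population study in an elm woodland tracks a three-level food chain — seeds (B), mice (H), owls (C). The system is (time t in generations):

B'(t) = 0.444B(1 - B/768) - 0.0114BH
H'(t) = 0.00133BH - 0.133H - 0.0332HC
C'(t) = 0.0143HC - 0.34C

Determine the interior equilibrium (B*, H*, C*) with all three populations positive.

From dC/dt = 0: 0.0143H* = 0.34, so H* = 23.8.
From dB/dt = 0: 0.444(1 - B*/768) = 0.0114·23.8, giving B* = 768·(1 - 0.61) = 299.
From dH/dt = 0: 0.00133·299 - 0.133 = 0.0332C*, so C* = 0.265/0.0332 = 7.98.

B* ≈ 299, H* ≈ 23.8, C* ≈ 7.98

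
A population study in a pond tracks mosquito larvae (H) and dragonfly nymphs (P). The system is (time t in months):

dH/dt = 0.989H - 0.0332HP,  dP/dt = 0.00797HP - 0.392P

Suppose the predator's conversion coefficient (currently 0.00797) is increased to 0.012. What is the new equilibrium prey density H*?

H* ≈ 32.7

At the interior fixed point, setting dP/dt = 0 with P > 0 fixes H* = (predator death rate)/(HP coefficient) — independent of the other coefficients.
With the change, H* = 0.392/0.012 = 32.7; it falls from 49.2.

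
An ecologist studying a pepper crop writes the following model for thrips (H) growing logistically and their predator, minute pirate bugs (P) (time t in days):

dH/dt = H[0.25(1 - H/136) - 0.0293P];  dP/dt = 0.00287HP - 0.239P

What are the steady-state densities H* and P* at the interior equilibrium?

From dP/dt = 0 with P > 0: 0.00287H* = 0.239, so H* = 83.3.
Substitute into dH/dt = 0: 0.25(1 - 83.3/136) = 0.0293P*.
The bracket is 0.388, giving P* = 0.0969/0.0293 = 3.31.

H* ≈ 83.3, P* ≈ 3.31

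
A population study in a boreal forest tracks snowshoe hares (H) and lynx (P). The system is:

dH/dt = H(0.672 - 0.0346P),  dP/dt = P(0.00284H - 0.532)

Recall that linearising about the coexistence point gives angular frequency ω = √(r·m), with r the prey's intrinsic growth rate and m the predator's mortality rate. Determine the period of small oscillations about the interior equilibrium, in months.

T ≈ 10.5 months

Here r = 0.672 and m = 0.532, so r·m = 0.358.
ω = √0.358 = 0.598 per month, hence T = 2π/ω ≈ 10.5 months.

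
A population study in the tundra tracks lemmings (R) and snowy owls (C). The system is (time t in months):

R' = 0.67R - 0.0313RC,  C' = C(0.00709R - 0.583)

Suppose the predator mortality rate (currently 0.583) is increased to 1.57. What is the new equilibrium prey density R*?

At the interior fixed point, setting dC/dt = 0 with C > 0 fixes R* = (predator death rate)/(RC coefficient) — independent of the other coefficients.
With the change, R* = 1.57/0.00709 = 221; it rises from 82.2.

R* ≈ 221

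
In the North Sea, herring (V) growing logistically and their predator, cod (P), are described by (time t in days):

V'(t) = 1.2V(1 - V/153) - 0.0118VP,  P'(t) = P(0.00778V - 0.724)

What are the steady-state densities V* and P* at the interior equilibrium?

From dP/dt = 0 with P > 0: 0.00778V* = 0.724, so V* = 93.1.
Substitute into dV/dt = 0: 1.2(1 - 93.1/153) = 0.0118P*.
The bracket is 0.392, giving P* = 0.47/0.0118 = 39.8.

V* ≈ 93.1, P* ≈ 39.8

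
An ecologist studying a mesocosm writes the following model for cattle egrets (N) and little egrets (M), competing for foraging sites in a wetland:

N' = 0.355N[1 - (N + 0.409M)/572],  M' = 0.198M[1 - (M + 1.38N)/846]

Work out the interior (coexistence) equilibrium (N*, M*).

Setting both brackets to zero gives the nullclines N + 0.409M = 572 and 1.38N + M = 846.
Substituting M = 846 - 1.38N into the first: N(1 - 0.409·1.38) = 572 - 0.409·846.
So N* = 226/0.436 = 519, and then M* = 846 - 1.38·519 = 130.

N* ≈ 519, M* ≈ 130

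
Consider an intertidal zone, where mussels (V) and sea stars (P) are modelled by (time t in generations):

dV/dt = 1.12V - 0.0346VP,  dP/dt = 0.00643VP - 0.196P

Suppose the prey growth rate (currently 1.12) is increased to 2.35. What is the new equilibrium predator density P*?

P* ≈ 67.9

At the interior fixed point, setting dV/dt = 0 with V > 0 fixes P* = (prey growth rate)/(VP coefficient) — independent of the other coefficients.
With the change, P* = 2.35/0.0346 = 67.9; it rises from 32.4.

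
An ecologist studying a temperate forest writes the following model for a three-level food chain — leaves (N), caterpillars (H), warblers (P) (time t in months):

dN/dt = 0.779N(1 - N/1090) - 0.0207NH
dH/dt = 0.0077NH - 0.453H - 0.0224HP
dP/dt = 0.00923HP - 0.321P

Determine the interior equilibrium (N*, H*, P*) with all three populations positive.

From dP/dt = 0: 0.00923H* = 0.321, so H* = 34.8.
From dN/dt = 0: 0.779(1 - N*/1090) = 0.0207·34.8, giving N* = 1090·(1 - 0.924) = 82.7.
From dH/dt = 0: 0.0077·82.7 - 0.453 = 0.0224P*, so P* = 0.184/0.0224 = 8.2.

N* ≈ 82.7, H* ≈ 34.8, P* ≈ 8.2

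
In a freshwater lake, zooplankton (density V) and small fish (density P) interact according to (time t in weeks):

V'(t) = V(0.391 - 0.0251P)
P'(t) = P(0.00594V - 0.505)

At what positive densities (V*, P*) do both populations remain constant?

Set dP/dt = 0 with P > 0: 0.00594V - 0.505 = 0, so V* = 0.505/0.00594 = 85.
Set dV/dt = 0 with V > 0: 0.391 - 0.0251P = 0, so P* = 0.391/0.0251 = 15.6.

V* ≈ 85, P* ≈ 15.6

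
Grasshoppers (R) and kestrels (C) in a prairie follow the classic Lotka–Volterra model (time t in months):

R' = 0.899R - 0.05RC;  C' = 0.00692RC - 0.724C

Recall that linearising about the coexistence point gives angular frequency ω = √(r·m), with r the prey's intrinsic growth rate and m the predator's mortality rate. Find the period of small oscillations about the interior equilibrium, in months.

Here r = 0.899 and m = 0.724, so r·m = 0.651.
ω = √0.651 = 0.807 per month, hence T = 2π/ω ≈ 7.79 months.

T ≈ 7.79 months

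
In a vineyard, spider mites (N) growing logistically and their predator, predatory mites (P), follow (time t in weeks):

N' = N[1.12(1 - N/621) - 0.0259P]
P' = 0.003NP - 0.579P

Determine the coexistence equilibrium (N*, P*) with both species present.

N* ≈ 193, P* ≈ 29.8

From dP/dt = 0 with P > 0: 0.003N* = 0.579, so N* = 193.
Substitute into dN/dt = 0: 1.12(1 - 193/621) = 0.0259P*.
The bracket is 0.689, giving P* = 0.772/0.0259 = 29.8.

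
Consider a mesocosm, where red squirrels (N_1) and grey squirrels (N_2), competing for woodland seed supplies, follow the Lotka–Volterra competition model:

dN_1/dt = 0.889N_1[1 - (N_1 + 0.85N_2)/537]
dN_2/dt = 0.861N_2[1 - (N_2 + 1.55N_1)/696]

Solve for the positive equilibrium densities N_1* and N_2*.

Setting both brackets to zero gives the nullclines N_1 + 0.85N_2 = 537 and 1.55N_1 + N_2 = 696.
Substituting N_2 = 696 - 1.55N_1 into the first: N_1(1 - 0.85·1.55) = 537 - 0.85·696.
So N_1* = -54.6/-0.317 = 172, and then N_2* = 696 - 1.55·172 = 429.

N_1* ≈ 172, N_2* ≈ 429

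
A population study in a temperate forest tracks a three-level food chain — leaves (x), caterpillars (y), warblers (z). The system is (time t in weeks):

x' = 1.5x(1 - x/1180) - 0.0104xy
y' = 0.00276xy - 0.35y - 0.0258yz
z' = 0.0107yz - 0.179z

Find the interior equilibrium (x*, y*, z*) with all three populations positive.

x* ≈ 1040, y* ≈ 16.7, z* ≈ 98

From dz/dt = 0: 0.0107y* = 0.179, so y* = 16.7.
From dx/dt = 0: 1.5(1 - x*/1180) = 0.0104·16.7, giving x* = 1180·(1 - 0.116) = 1040.
From dy/dt = 0: 0.00276·1040 - 0.35 = 0.0258z*, so z* = 2.53/0.0258 = 98.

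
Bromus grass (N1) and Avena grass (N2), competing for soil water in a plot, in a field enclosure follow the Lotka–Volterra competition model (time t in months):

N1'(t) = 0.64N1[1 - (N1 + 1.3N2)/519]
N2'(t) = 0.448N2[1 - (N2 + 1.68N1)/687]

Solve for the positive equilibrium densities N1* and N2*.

Setting both brackets to zero gives the nullclines N1 + 1.3N2 = 519 and 1.68N1 + N2 = 687.
Substituting N2 = 687 - 1.68N1 into the first: N1(1 - 1.3·1.68) = 519 - 1.3·687.
So N1* = -374/-1.18 = 316, and then N2* = 687 - 1.68·316 = 156.

N1* ≈ 316, N2* ≈ 156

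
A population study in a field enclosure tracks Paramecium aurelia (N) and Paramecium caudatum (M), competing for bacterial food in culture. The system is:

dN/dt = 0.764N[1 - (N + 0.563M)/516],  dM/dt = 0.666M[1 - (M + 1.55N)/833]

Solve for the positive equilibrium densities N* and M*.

Setting both brackets to zero gives the nullclines N + 0.563M = 516 and 1.55N + M = 833.
Substituting M = 833 - 1.55N into the first: N(1 - 0.563·1.55) = 516 - 0.563·833.
So N* = 47/0.127 = 369, and then M* = 833 - 1.55·369 = 261.

N* ≈ 369, M* ≈ 261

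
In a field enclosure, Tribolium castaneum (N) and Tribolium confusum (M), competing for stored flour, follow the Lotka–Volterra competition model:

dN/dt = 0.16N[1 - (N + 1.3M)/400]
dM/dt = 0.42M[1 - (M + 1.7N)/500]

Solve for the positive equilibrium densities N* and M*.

Setting both brackets to zero gives the nullclines N + 1.3M = 400 and 1.7N + M = 500.
Substituting M = 500 - 1.7N into the first: N(1 - 1.3·1.7) = 400 - 1.3·500.
So N* = -250/-1.21 = 207, and then M* = 500 - 1.7·207 = 149.

N* ≈ 207, M* ≈ 149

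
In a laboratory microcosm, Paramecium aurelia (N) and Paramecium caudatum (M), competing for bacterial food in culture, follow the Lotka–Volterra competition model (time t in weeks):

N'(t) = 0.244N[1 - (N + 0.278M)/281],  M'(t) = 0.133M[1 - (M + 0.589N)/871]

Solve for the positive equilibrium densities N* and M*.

Setting both brackets to zero gives the nullclines N + 0.278M = 281 and 0.589N + M = 871.
Substituting M = 871 - 0.589N into the first: N(1 - 0.278·0.589) = 281 - 0.278·871.
So N* = 38.9/0.836 = 46.5, and then M* = 871 - 0.589·46.5 = 844.

N* ≈ 46.5, M* ≈ 844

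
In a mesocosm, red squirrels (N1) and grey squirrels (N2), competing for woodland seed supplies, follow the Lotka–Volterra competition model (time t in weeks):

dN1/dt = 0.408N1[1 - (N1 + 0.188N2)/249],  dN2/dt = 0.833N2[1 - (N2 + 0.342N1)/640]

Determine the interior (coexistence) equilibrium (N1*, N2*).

N1* ≈ 138, N2* ≈ 593

Setting both brackets to zero gives the nullclines N1 + 0.188N2 = 249 and 0.342N1 + N2 = 640.
Substituting N2 = 640 - 0.342N1 into the first: N1(1 - 0.188·0.342) = 249 - 0.188·640.
So N1* = 129/0.936 = 138, and then N2* = 640 - 0.342·138 = 593.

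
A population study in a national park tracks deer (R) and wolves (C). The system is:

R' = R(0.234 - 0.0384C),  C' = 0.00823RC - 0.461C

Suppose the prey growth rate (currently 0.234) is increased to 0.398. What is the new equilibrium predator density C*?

At the interior fixed point, setting dR/dt = 0 with R > 0 fixes C* = (prey growth rate)/(RC coefficient) — independent of the other coefficients.
With the change, C* = 0.398/0.0384 = 10.4; it rises from 6.09.

C* ≈ 10.4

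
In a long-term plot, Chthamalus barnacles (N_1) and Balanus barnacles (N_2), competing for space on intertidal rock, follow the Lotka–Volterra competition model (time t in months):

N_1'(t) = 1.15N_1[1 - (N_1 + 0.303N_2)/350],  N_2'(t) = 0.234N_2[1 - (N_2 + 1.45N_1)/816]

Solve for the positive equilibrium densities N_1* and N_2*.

Setting both brackets to zero gives the nullclines N_1 + 0.303N_2 = 350 and 1.45N_1 + N_2 = 816.
Substituting N_2 = 816 - 1.45N_1 into the first: N_1(1 - 0.303·1.45) = 350 - 0.303·816.
So N_1* = 103/0.561 = 183, and then N_2* = 816 - 1.45·183 = 550.

N_1* ≈ 183, N_2* ≈ 550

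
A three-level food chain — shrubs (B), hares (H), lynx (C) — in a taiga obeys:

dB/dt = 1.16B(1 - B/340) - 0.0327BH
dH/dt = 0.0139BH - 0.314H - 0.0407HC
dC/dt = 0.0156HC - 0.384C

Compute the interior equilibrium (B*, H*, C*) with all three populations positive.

B* ≈ 104, H* ≈ 24.6, C* ≈ 27.8

From dC/dt = 0: 0.0156H* = 0.384, so H* = 24.6.
From dB/dt = 0: 1.16(1 - B*/340) = 0.0327·24.6, giving B* = 340·(1 - 0.694) = 104.
From dH/dt = 0: 0.0139·104 - 0.314 = 0.0407C*, so C* = 1.13/0.0407 = 27.8.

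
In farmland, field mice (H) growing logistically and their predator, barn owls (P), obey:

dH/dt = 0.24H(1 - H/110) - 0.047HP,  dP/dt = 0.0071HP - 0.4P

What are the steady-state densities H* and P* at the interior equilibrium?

From dP/dt = 0 with P > 0: 0.0071H* = 0.4, so H* = 56.3.
Substitute into dH/dt = 0: 0.24(1 - 56.3/110) = 0.047P*.
The bracket is 0.488, giving P* = 0.117/0.047 = 2.49.

H* ≈ 56.3, P* ≈ 2.49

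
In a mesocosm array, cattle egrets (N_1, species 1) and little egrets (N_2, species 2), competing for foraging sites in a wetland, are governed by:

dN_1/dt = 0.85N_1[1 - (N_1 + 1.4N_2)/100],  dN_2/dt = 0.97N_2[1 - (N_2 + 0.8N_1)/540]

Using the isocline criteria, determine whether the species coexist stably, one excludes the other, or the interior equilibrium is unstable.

species 2 excludes species 1

Compare the nullcline intercepts: K1/α12 = 100/1.4 = 71.4 < K2 = 540; K2/α21 = 540/0.8 = 675 > K1 = 100.
Since the inequalities point opposite ways, species 2 can invade but species 1 cannot.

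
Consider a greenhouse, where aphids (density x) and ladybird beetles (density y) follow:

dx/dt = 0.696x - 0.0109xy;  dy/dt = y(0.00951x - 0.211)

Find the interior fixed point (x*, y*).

x* ≈ 22.2, y* ≈ 63.9

Set dy/dt = 0 with y > 0: 0.00951x - 0.211 = 0, so x* = 0.211/0.00951 = 22.2.
Set dx/dt = 0 with x > 0: 0.696 - 0.0109y = 0, so y* = 0.696/0.0109 = 63.9.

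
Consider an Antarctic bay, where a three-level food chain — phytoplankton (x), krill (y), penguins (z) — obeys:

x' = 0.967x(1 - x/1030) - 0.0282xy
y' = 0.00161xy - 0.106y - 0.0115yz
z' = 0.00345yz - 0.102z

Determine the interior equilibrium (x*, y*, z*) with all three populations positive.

From dz/dt = 0: 0.00345y* = 0.102, so y* = 29.6.
From dx/dt = 0: 0.967(1 - x*/1030) = 0.0282·29.6, giving x* = 1030·(1 - 0.862) = 142.
From dy/dt = 0: 0.00161·142 - 0.106 = 0.0115z*, so z* = 0.123/0.0115 = 10.7.

x* ≈ 142, y* ≈ 29.6, z* ≈ 10.7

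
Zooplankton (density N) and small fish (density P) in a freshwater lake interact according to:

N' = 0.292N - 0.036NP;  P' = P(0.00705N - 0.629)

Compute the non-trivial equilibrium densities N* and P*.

Set dP/dt = 0 with P > 0: 0.00705N - 0.629 = 0, so N* = 0.629/0.00705 = 89.2.
Set dN/dt = 0 with N > 0: 0.292 - 0.036P = 0, so P* = 0.292/0.036 = 8.11.

N* ≈ 89.2, P* ≈ 8.11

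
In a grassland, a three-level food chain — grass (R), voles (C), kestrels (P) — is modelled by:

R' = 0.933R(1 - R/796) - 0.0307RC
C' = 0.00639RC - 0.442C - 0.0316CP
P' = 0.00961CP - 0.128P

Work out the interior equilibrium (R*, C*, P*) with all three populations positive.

R* ≈ 447, C* ≈ 13.3, P* ≈ 76.4

From dP/dt = 0: 0.00961C* = 0.128, so C* = 13.3.
From dR/dt = 0: 0.933(1 - R*/796) = 0.0307·13.3, giving R* = 796·(1 - 0.438) = 447.
From dC/dt = 0: 0.00639·447 - 0.442 = 0.0316P*, so P* = 2.42/0.0316 = 76.4.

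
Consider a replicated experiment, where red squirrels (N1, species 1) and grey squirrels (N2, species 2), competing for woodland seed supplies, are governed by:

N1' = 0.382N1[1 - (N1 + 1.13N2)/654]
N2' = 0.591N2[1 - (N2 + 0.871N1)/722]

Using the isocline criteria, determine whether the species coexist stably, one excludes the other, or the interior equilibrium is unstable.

species 2 excludes species 1

Compare the nullcline intercepts: K1/α12 = 654/1.13 = 579 < K2 = 722; K2/α21 = 722/0.871 = 829 > K1 = 654.
Since the inequalities point opposite ways, species 2 can invade but species 1 cannot.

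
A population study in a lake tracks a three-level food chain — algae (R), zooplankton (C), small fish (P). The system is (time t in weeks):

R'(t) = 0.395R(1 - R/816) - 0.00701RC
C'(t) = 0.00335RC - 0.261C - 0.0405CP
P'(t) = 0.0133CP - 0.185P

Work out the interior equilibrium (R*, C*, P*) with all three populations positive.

R* ≈ 615, C* ≈ 13.9, P* ≈ 44.4

From dP/dt = 0: 0.0133C* = 0.185, so C* = 13.9.
From dR/dt = 0: 0.395(1 - R*/816) = 0.00701·13.9, giving R* = 816·(1 - 0.247) = 615.
From dC/dt = 0: 0.00335·615 - 0.261 = 0.0405P*, so P* = 1.8/0.0405 = 44.4.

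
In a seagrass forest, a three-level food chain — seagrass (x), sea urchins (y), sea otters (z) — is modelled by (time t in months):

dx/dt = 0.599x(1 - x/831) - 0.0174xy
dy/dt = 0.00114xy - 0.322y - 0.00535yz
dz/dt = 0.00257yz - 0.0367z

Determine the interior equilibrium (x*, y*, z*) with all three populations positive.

x* ≈ 486, y* ≈ 14.3, z* ≈ 43.4

From dz/dt = 0: 0.00257y* = 0.0367, so y* = 14.3.
From dx/dt = 0: 0.599(1 - x*/831) = 0.0174·14.3, giving x* = 831·(1 - 0.415) = 486.
From dy/dt = 0: 0.00114·486 - 0.322 = 0.00535z*, so z* = 0.232/0.00535 = 43.4.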